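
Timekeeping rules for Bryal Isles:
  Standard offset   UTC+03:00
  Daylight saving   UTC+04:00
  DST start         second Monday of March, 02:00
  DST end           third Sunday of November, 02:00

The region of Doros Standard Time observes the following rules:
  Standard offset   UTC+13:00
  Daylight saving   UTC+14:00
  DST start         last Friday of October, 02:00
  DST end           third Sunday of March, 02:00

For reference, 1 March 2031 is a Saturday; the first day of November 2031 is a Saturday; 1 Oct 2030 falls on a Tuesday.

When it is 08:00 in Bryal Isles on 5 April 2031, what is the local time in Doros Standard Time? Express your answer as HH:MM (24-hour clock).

1 March 2031 is a Saturday, so the first Monday is March 3 and the second is March 10.
1 November 2031 is a Saturday, so the first Sunday is November 2 and the third is November 16.
Daylight saving runs 10 March – 16 November; 5 April 2031 is inside that window, so Bryal Isles is at UTC+04:00.
08:00 Bryal Isles − 4h = 04:00 UTC.
1 October 2030 is a Tuesday, so Fridays fall on 4, 11, 18, 25; the last is October 25.
1 March 2031 is a Saturday, so the first Sunday is March 2 and the third is March 16.
At the standard offset (UTC+13:00), 04:00 UTC + 13h = 17:00 Doros Standard Time standard time.
The standard-time date in Doros Standard Time, 5 April 2031, does not fall between 25 October 2030 and 16 March 2031, so daylight saving is not in effect and Doros Standard Time is at UTC+13:00.
04:00 UTC + 13h = 17:00 Doros Standard Time.

17:00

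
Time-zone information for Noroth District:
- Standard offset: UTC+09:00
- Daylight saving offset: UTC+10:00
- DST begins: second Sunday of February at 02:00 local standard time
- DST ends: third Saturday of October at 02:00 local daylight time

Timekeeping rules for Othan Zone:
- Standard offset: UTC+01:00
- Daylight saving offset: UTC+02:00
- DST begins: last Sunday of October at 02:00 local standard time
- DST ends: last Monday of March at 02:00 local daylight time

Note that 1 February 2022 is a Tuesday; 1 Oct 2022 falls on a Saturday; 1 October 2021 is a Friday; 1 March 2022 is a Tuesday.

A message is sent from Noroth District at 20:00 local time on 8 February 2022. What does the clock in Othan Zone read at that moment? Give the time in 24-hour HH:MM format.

13:00

1 February 2022 is a Tuesday, so the first Sunday is February 6 and the second is February 13.
1 October 2022 is a Saturday, so the first Saturday is October 1 and the third is October 15.
Daylight saving runs 13 February – 15 October; 8 February 2022 is outside that window, so Noroth District is on standard time at UTC+09:00.
20:00 Noroth District − 9h = 11:00 UTC.
1 October 2021 is a Friday, so Sundays fall on 3, 10, 17, 24, 31; the last is October 31.
1 March 2022 is a Tuesday, so Mondays fall on 7, 14, 21, 28; the last is March 28.
At the standard offset (UTC+01:00), 11:00 UTC + 1h = 12:00 Othan Zone standard time.
The standard-time date in Othan Zone, 8 February 2022, falls between 31 October 2021 and 28 March 2022, so daylight saving is in effect and Othan Zone is at UTC+02:00.
11:00 UTC + 2h = 13:00 Othan Zone.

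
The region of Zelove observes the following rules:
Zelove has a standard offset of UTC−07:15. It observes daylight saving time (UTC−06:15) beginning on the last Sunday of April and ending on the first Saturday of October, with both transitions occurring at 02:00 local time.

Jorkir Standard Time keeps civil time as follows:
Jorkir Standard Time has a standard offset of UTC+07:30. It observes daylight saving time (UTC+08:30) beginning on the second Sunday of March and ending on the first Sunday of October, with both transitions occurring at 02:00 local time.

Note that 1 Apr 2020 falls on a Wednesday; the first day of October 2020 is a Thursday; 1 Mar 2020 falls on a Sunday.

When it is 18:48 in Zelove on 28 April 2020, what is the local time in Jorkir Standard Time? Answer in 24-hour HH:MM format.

09:33

1 April 2020 is a Wednesday, so Sundays fall on 5, 12, 19, 26; the last is April 26.
1 October 2020 is a Thursday, so the first Saturday is October 3.
28 April 2020 falls between 26 April and 3 October, so daylight saving is in effect and Zelove is at UTC−06:15.
18:48 Zelove + 6h15m = 01:03 UTC (rolling into the next day, 29 April 2020).
1 March 2020 is a Sunday, so the first Sunday is March 1 and the second is March 8.
1 October 2020 is a Thursday, so the first Sunday is October 4.
At the standard offset (UTC+07:30), 01:03 UTC + 7h30m = 08:33 Jorkir Standard Time standard time.
The standard-time date in Jorkir Standard Time, 29 April 2020, lies within the daylight-saving period (8 March – 4 October), so Jorkir Standard Time is on daylight time, UTC+08:30.
01:03 UTC + 8h30m = 09:33 Jorkir Standard Time.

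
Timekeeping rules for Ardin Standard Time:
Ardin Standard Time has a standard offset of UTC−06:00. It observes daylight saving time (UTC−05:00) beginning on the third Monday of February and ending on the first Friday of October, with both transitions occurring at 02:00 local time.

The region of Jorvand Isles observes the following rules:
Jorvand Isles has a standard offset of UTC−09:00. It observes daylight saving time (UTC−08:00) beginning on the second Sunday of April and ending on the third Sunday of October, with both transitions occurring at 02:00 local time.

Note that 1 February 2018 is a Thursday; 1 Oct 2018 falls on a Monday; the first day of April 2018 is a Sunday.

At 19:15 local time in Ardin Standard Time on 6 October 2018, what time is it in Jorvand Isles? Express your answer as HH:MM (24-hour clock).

1 February 2018 is a Thursday, so the first Monday is February 5 and the third is February 19.
1 October 2018 is a Monday, so the first Friday is October 5.
Daylight saving runs 19 February – 5 October; 6 October 2018 is outside that window, so Ardin Standard Time is on standard time at UTC−06:00.
19:15 Ardin Standard Time + 6h = 01:15 UTC (rolling into the next day, 7 October 2018).
1 April 2018 is a Sunday, so the first Sunday is April 1 and the second is April 8.
1 October 2018 is a Monday, so the first Sunday is October 7 and the third is October 21.
At the standard offset (UTC−09:00), 01:15 UTC − 9h = 16:15 Jorvand Isles standard time (rolling into the previous day, 6 October 2018).
Daylight saving runs 8 April – 21 October; the standard-time date in Jorvand Isles, 6 October 2018, is inside that window, so Jorvand Isles is at UTC−08:00.
01:15 UTC − 8h = 17:15 Jorvand Isles (rolling into the previous day, 6 October 2018).

17:15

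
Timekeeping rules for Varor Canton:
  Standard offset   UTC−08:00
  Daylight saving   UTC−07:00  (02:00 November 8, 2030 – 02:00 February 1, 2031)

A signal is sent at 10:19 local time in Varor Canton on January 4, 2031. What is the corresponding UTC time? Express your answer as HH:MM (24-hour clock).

Daylight saving runs 8 November 2030 – 1 February 2031; January 4, 2031 is inside that window, so Varor Canton is at UTC−07:00.
10:19 local + 7h = 17:19 UTC.

17:19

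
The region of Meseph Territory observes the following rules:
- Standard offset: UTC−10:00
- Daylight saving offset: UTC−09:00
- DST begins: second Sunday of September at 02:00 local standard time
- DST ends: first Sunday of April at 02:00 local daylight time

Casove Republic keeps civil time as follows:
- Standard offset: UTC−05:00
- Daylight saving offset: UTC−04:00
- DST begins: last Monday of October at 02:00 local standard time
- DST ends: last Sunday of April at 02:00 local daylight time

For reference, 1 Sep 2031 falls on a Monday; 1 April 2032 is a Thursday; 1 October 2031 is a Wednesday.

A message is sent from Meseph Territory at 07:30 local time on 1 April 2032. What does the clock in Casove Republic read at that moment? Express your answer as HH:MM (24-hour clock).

1 September 2031 is a Monday, so the first Sunday is September 7 and the second is September 14.
1 April 2032 is a Thursday, so the first Sunday is April 4.
1 April 2032 falls between 14 September 2031 and 4 April 2032, so daylight saving is in effect and Meseph Territory is at UTC−09:00.
07:30 Meseph Territory + 9h = 16:30 UTC.
1 October 2031 is a Wednesday, so Mondays fall on 6, 13, 20, 27; the last is October 27.
1 April 2032 is a Thursday, so Sundays fall on 4, 11, 18, 25; the last is April 25.
At the standard offset (UTC−05:00), 16:30 UTC − 5h = 11:30 Casove Republic standard time.
The standard-time date in Casove Republic, 1 April 2032, lies within the daylight-saving period (27 October 2031 – 25 April 2032), so Casove Republic is on daylight time, UTC−04:00.
16:30 UTC − 4h = 12:30 Casove Republic.

12:30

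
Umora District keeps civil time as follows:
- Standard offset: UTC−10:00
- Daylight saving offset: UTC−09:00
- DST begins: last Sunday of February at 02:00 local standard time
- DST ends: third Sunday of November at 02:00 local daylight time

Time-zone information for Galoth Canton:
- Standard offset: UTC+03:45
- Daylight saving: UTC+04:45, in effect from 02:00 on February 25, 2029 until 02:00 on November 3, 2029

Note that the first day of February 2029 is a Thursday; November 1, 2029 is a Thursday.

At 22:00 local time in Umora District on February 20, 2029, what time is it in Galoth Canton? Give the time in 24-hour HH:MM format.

11:45

1 February 2029 is a Thursday, so Sundays fall on 4, 11, 18, 25; the last is February 25.
1 November 2029 is a Thursday, so the first Sunday is November 4 and the third is November 18.
February 20, 2029 is outside the daylight-saving period (25 February – 18 November), so Umora District is on standard time, UTC−10:00.
22:00 Umora District + 10h = 08:00 UTC (rolling into the next day, 21 February 2029).
At the standard offset (UTC+03:45), 08:00 UTC + 3h45m = 11:45 Galoth Canton standard time.
The standard-time date in Galoth Canton, February 21, 2029, does not fall between 25 February and 3 November, so daylight saving is not in effect and Galoth Canton is at UTC+03:45.
08:00 UTC + 3h45m = 11:45 Galoth Canton.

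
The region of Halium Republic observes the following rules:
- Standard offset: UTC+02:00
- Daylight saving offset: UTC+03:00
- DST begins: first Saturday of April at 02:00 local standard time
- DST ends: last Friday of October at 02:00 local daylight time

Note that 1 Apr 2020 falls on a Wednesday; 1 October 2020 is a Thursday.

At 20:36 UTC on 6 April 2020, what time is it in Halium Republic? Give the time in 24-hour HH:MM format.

23:36

1 April 2020 is a Wednesday, so the first Saturday is April 4.
1 October 2020 is a Thursday, so Fridays fall on 2, 9, 16, 23, 30; the last is October 30.
At the standard offset (UTC+02:00), 20:36 UTC + 2h = 22:36 Halium Republic standard time.
Daylight saving runs 4 April – 30 October; the standard-time date in Halium Republic, 6 April 2020, is inside that window, so Halium Republic is at UTC+03:00.
20:36 UTC + 3h = 23:36 local.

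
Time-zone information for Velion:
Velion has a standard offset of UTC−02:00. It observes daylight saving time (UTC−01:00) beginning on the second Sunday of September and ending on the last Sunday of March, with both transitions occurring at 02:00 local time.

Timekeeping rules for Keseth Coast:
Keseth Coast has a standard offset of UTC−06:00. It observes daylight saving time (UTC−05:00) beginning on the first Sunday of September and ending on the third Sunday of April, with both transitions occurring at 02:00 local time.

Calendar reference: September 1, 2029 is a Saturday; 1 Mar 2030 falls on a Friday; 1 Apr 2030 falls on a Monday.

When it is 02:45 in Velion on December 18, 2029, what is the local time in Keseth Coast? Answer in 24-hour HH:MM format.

22:45

1 September 2029 is a Saturday, so the first Sunday is September 2 and the second is September 9.
1 March 2030 is a Friday, so Sundays fall on 3, 10, 17, 24, 31; the last is March 31.
Daylight saving runs 9 September 2029 – 31 March 2030; December 18, 2029 is inside that window, so Velion is at UTC−01:00.
02:45 Velion + 1h = 03:45 UTC.
1 September 2029 is a Saturday, so the first Sunday is September 2.
1 April 2030 is a Monday, so the first Sunday is April 7 and the third is April 21.
At the standard offset (UTC−06:00), 03:45 UTC − 6h = 21:45 Keseth Coast standard time (rolling into the previous day, 17 December 2029).
The standard-time date in Keseth Coast, December 17, 2029, falls between 2 September 2029 and 21 April 2030, so daylight saving is in effect and Keseth Coast is at UTC−05:00.
03:45 UTC − 5h = 22:45 Keseth Coast (rolling into the previous day, 17 December 2029).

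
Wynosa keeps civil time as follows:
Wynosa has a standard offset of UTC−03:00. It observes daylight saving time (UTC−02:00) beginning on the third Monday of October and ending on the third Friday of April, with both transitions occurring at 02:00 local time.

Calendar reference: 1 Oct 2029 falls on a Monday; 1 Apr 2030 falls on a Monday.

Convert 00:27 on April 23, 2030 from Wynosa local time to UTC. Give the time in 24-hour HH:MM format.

03:27

1 October 2029 is a Monday, so the first Monday is October 1 and the third is October 15.
1 April 2030 is a Monday, so the first Friday is April 5 and the third is April 19.
April 23, 2030 is outside the daylight-saving period (15 October 2029 – 19 April 2030), so Wynosa is on standard time, UTC−03:00.
00:27 local + 3h = 03:27 UTC.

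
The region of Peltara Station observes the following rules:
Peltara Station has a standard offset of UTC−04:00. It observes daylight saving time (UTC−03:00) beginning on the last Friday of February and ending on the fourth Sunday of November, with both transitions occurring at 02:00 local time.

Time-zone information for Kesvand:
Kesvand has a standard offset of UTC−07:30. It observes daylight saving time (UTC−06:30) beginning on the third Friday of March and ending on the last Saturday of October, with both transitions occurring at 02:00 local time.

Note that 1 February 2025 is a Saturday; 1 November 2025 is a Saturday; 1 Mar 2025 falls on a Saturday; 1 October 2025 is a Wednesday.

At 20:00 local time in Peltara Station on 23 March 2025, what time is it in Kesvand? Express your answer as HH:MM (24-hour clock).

16:30

1 February 2025 is a Saturday, so Fridays fall on 7, 14, 21, 28; the last is February 28.
1 November 2025 is a Saturday, so the first Sunday is November 2 and the fourth is November 23.
23 March 2025 lies within the daylight-saving period (28 February – 23 November), so Peltara Station is on daylight time, UTC−03:00.
20:00 Peltara Station + 3h = 23:00 UTC.
1 March 2025 is a Saturday, so the first Friday is March 7 and the third is March 21.
1 October 2025 is a Wednesday, so Saturdays fall on 4, 11, 18, 25; the last is October 25.
At the standard offset (UTC−07:30), 23:00 UTC − 7h30m = 15:30 Kesvand standard time.
Daylight saving runs 21 March – 25 October; the standard-time date in Kesvand, 23 March 2025, is inside that window, so Kesvand is at UTC−06:30.
23:00 UTC − 6h30m = 16:30 Kesvand.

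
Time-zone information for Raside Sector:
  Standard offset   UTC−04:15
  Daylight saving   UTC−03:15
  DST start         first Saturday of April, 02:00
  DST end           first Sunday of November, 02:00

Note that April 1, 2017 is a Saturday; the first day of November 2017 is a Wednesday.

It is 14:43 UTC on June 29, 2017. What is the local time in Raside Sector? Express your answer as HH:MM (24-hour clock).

1 April 2017 is a Saturday, so the first Saturday is April 1.
1 November 2017 is a Wednesday, so the first Sunday is November 5.
At the standard offset (UTC−04:15), 14:43 UTC − 4h15m = 10:28 Raside Sector standard time.
Daylight saving runs 1 April – 5 November; the standard-time date in Raside Sector, June 29, 2017, is inside that window, so Raside Sector is at UTC−03:15.
14:43 UTC − 3h15m = 11:28 local.

11:28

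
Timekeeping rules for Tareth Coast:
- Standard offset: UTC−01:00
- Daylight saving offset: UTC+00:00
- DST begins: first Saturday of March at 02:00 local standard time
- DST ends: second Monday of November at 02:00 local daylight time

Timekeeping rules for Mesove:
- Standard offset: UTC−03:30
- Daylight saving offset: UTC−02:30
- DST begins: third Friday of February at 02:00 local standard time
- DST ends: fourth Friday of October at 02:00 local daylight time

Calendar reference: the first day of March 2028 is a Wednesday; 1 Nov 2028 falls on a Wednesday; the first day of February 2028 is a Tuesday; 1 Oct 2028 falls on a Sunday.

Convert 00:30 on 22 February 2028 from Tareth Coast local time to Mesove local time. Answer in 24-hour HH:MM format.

23:00

1 March 2028 is a Wednesday, so the first Saturday is March 4.
1 November 2028 is a Wednesday, so the first Monday is November 6 and the second is November 13.
22 February 2028 does not fall between 4 March and 13 November, so daylight saving is not in effect and Tareth Coast is at UTC−01:00.
00:30 Tareth Coast + 1h = 01:30 UTC.
1 February 2028 is a Tuesday, so the first Friday is February 4 and the third is February 18.
1 October 2028 is a Sunday, so the first Friday is October 6 and the fourth is October 27.
At the standard offset (UTC−03:30), 01:30 UTC − 3h30m = 22:00 Mesove standard time (rolling into the previous day, 21 February 2028).
The standard-time date in Mesove, 21 February 2028, lies within the daylight-saving period (18 February – 27 October), so Mesove is on daylight time, UTC−02:30.
01:30 UTC − 2h30m = 23:00 Mesove (rolling into the previous day, 21 February 2028).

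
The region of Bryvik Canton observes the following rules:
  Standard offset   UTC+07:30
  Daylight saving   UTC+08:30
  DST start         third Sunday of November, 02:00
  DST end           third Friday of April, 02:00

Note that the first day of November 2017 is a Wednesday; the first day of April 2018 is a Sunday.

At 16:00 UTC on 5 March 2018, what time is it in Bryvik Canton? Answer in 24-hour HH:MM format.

00:30

1 November 2017 is a Wednesday, so the first Sunday is November 5 and the third is November 19.
1 April 2018 is a Sunday, so the first Friday is April 6 and the third is April 20.
At the standard offset (UTC+07:30), 16:00 UTC + 7h30m = 23:30 Bryvik Canton standard time.
Daylight saving runs 19 November 2017 – 20 April 2018; the standard-time date in Bryvik Canton, 5 March 2018, is inside that window, so Bryvik Canton is at UTC+08:30.
16:00 UTC + 8h30m = 00:30 local (rolling into the next day, 6 March 2018).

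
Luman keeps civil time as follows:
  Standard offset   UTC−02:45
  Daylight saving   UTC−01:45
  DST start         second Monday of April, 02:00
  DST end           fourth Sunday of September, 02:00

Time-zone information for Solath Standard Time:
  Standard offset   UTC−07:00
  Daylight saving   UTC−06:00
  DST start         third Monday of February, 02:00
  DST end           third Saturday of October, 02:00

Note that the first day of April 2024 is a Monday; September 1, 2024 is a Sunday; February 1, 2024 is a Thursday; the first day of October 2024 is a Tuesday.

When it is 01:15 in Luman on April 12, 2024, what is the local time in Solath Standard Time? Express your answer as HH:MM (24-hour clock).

21:00

1 April 2024 is a Monday, so the first Monday is April 1 and the second is April 8.
1 September 2024 is a Sunday, so the first Sunday is September 1 and the fourth is September 22.
Daylight saving runs 8 April – 22 September; April 12, 2024 is inside that window, so Luman is at UTC−01:45.
01:15 Luman + 1h45m = 03:00 UTC.
1 February 2024 is a Thursday, so the first Monday is February 5 and the third is February 19.
1 October 2024 is a Tuesday, so the first Saturday is October 5 and the third is October 19.
At the standard offset (UTC−07:00), 03:00 UTC − 7h = 20:00 Solath Standard Time standard time (rolling into the previous day, 11 April 2024).
The standard-time date in Solath Standard Time, April 11, 2024, lies within the daylight-saving period (19 February – 19 October), so Solath Standard Time is on daylight time, UTC−06:00.
03:00 UTC − 6h = 21:00 Solath Standard Time (rolling into the previous day, 11 April 2024).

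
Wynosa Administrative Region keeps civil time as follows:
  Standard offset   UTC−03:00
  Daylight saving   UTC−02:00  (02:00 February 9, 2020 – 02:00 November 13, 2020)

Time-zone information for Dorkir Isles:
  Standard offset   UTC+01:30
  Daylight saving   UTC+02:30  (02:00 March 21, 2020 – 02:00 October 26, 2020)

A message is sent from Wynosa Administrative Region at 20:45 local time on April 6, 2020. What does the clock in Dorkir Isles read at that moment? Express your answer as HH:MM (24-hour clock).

01:15

April 6, 2020 falls between 9 February and 13 November, so daylight saving is in effect and Wynosa Administrative Region is at UTC−02:00.
20:45 Wynosa Administrative Region + 2h = 22:45 UTC.
At the standard offset (UTC+01:30), 22:45 UTC + 1h30m = 00:15 Dorkir Isles standard time (rolling into the next day, 7 April 2020).
Daylight saving runs 21 March – 26 October; the standard-time date in Dorkir Isles, April 7, 2020, is inside that window, so Dorkir Isles is at UTC+02:30.
22:45 UTC + 2h30m = 01:15 Dorkir Isles (rolling into the next day, 7 April 2020).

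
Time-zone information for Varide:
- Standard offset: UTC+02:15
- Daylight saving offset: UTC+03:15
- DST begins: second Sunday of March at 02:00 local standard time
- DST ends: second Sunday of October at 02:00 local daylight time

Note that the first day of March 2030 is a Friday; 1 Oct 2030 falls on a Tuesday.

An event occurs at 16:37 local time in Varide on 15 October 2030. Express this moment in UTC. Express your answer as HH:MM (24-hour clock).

1 March 2030 is a Friday, so the first Sunday is March 3 and the second is March 10.
1 October 2030 is a Tuesday, so the first Sunday is October 6 and the second is October 13.
15 October 2030 is outside the daylight-saving period (10 March – 13 October), so Varide is on standard time, UTC+02:15.
16:37 local − 2h15m = 14:22 UTC.

14:22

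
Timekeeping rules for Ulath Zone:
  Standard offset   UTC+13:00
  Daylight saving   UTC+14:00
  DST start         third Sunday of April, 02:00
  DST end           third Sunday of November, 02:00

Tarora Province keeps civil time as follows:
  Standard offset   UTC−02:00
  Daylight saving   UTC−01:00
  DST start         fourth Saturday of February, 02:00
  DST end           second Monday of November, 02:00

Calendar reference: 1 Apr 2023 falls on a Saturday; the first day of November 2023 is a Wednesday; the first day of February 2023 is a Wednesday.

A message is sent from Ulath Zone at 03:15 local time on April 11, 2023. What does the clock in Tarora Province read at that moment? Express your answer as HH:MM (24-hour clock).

1 April 2023 is a Saturday, so the first Sunday is April 2 and the third is April 16.
1 November 2023 is a Wednesday, so the first Sunday is November 5 and the third is November 19.
April 11, 2023 is outside the daylight-saving period (16 April – 19 November), so Ulath Zone is on standard time, UTC+13:00.
03:15 Ulath Zone − 13h = 14:15 UTC (rolling into the previous day, 10 April 2023).
1 February 2023 is a Wednesday, so the first Saturday is February 4 and the fourth is February 25.
1 November 2023 is a Wednesday, so the first Monday is November 6 and the second is November 13.
At the standard offset (UTC−02:00), 14:15 UTC − 2h = 12:15 Tarora Province standard time.
The standard-time date in Tarora Province, April 10, 2023, lies within the daylight-saving period (25 February – 13 November), so Tarora Province is on daylight time, UTC−01:00.
14:15 UTC − 1h = 13:15 Tarora Province.

13:15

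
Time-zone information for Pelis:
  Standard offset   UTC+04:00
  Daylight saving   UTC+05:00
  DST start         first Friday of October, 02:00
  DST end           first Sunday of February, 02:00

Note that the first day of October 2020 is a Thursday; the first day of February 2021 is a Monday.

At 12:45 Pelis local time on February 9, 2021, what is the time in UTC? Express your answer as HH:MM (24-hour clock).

08:45

1 October 2020 is a Thursday, so the first Friday is October 2.
1 February 2021 is a Monday, so the first Sunday is February 7.
February 9, 2021 is outside the daylight-saving period (2 October 2020 – 7 February 2021), so Pelis is on standard time, UTC+04:00.
12:45 local − 4h = 08:45 UTC.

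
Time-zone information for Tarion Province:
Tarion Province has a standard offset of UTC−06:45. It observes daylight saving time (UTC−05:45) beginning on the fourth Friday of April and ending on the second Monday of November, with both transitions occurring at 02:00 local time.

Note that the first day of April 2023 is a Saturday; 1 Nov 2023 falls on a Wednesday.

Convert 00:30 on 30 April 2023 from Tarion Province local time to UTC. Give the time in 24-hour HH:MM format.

1 April 2023 is a Saturday, so the first Friday is April 7 and the fourth is April 28.
1 November 2023 is a Wednesday, so the first Monday is November 6 and the second is November 13.
30 April 2023 lies within the daylight-saving period (28 April – 13 November), so Tarion Province is on daylight time, UTC−05:45.
00:30 local + 5h45m = 06:15 UTC.

06:15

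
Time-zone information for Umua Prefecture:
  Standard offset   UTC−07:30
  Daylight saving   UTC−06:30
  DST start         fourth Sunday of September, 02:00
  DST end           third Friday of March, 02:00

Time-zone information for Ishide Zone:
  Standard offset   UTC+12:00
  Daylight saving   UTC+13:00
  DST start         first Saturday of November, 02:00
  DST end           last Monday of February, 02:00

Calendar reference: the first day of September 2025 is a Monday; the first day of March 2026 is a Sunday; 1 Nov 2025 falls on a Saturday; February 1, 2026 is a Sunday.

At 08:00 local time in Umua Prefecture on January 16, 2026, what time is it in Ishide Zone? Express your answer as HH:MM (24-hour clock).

03:30

1 September 2025 is a Monday, so the first Sunday is September 7 and the fourth is September 28.
1 March 2026 is a Sunday, so the first Friday is March 6 and the third is March 20.
January 16, 2026 falls between 28 September 2025 and 20 March 2026, so daylight saving is in effect and Umua Prefecture is at UTC−06:30.
08:00 Umua Prefecture + 6h30m = 14:30 UTC.
1 November 2025 is a Saturday, so the first Saturday is November 1.
1 February 2026 is a Sunday, so Mondays fall on 2, 9, 16, 23; the last is February 23.
At the standard offset (UTC+12:00), 14:30 UTC + 12h = 02:30 Ishide Zone standard time (rolling into the next day, 17 January 2026).
The standard-time date in Ishide Zone, January 17, 2026, falls between 1 November 2025 and 23 February 2026, so daylight saving is in effect and Ishide Zone is at UTC+13:00.
14:30 UTC + 13h = 03:30 Ishide Zone (rolling into the next day, 17 January 2026).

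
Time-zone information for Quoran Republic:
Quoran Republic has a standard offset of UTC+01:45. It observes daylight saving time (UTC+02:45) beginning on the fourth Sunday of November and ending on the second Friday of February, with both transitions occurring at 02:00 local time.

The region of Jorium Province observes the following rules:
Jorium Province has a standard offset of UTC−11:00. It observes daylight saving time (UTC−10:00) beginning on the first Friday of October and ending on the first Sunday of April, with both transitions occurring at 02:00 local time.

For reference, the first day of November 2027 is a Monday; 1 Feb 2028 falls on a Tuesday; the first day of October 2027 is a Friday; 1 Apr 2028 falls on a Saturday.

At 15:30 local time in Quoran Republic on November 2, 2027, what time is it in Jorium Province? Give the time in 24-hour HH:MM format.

1 November 2027 is a Monday, so the first Sunday is November 7 and the fourth is November 28.
1 February 2028 is a Tuesday, so the first Friday is February 4 and the second is February 11.
November 2, 2027 does not fall between 28 November 2027 and 11 February 2028, so daylight saving is not in effect and Quoran Republic is at UTC+01:45.
15:30 Quoran Republic − 1h45m = 13:45 UTC.
1 October 2027 is a Friday, so the first Friday is October 1.
1 April 2028 is a Saturday, so the first Sunday is April 2.
At the standard offset (UTC−11:00), 13:45 UTC − 11h = 02:45 Jorium Province standard time.
Daylight saving runs 1 October 2027 – 2 April 2028; the standard-time date in Jorium Province, November 2, 2027, is inside that window, so Jorium Province is at UTC−10:00.
13:45 UTC − 10h = 03:45 Jorium Province.

03:45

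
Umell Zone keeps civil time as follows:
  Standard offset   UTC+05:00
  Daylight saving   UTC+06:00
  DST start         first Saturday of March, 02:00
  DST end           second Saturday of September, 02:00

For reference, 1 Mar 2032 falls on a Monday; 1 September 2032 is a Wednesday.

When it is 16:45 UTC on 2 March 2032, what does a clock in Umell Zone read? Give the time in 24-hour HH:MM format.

1 March 2032 is a Monday, so the first Saturday is March 6.
1 September 2032 is a Wednesday, so the first Saturday is September 4 and the second is September 11.
At the standard offset (UTC+05:00), 16:45 UTC + 5h = 21:45 Umell Zone standard time.
Daylight saving runs 6 March – 11 September; the standard-time date in Umell Zone, 2 March 2032, is outside that window, so Umell Zone is on standard time at UTC+05:00.
16:45 UTC + 5h = 21:45 local.

21:45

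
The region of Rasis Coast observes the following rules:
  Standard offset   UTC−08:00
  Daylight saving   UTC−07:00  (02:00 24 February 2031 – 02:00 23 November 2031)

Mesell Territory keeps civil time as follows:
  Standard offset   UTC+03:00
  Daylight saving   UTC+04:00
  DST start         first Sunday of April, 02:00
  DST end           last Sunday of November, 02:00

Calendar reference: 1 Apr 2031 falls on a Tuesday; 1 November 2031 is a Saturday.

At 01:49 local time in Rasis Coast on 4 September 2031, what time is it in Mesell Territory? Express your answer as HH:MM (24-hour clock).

4 September 2031 falls between 24 February and 23 November, so daylight saving is in effect and Rasis Coast is at UTC−07:00.
01:49 Rasis Coast + 7h = 08:49 UTC.
1 April 2031 is a Tuesday, so the first Sunday is April 6.
1 November 2031 is a Saturday, so Sundays fall on 2, 9, 16, 23, 30; the last is November 30.
At the standard offset (UTC+03:00), 08:49 UTC + 3h = 11:49 Mesell Territory standard time.
Daylight saving runs 6 April – 30 November; the standard-time date in Mesell Territory, 4 September 2031, is inside that window, so Mesell Territory is at UTC+04:00.
08:49 UTC + 4h = 12:49 Mesell Territory.

12:49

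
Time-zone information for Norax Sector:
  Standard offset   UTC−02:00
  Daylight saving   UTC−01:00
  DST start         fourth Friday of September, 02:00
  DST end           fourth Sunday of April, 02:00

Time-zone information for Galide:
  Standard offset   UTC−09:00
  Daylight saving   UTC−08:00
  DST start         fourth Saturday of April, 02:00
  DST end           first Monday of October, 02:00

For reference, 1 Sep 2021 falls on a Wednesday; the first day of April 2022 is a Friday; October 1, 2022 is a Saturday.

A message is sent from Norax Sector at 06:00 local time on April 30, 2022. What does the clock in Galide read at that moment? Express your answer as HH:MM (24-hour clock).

00:00

1 September 2021 is a Wednesday, so the first Friday is September 3 and the fourth is September 24.
1 April 2022 is a Friday, so the first Sunday is April 3 and the fourth is April 24.
April 30, 2022 is outside the daylight-saving period (24 September 2021 – 24 April 2022), so Norax Sector is on standard time, UTC−02:00.
06:00 Norax Sector + 2h = 08:00 UTC.
1 April 2022 is a Friday, so the first Saturday is April 2 and the fourth is April 23.
1 October 2022 is a Saturday, so the first Monday is October 3.
At the standard offset (UTC−09:00), 08:00 UTC − 9h = 23:00 Galide standard time (rolling into the previous day, 29 April 2022).
Daylight saving runs 23 April – 3 October; the standard-time date in Galide, April 29, 2022, is inside that window, so Galide is at UTC−08:00.
08:00 UTC − 8h = 00:00 Galide.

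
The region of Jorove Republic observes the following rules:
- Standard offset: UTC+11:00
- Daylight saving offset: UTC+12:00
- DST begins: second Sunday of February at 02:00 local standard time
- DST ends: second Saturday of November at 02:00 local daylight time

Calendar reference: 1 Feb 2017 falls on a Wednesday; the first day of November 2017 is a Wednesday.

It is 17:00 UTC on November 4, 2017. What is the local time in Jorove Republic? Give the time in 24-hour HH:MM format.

1 February 2017 is a Wednesday, so the first Sunday is February 5 and the second is February 12.
1 November 2017 is a Wednesday, so the first Saturday is November 4 and the second is November 11.
At the standard offset (UTC+11:00), 17:00 UTC + 11h = 04:00 Jorove Republic standard time (rolling into the next day, 5 November 2017).
The standard-time date in Jorove Republic, November 5, 2017, lies within the daylight-saving period (12 February – 11 November), so Jorove Republic is on daylight time, UTC+12:00.
17:00 UTC + 12h = 05:00 local (rolling into the next day, 5 November 2017).

05:00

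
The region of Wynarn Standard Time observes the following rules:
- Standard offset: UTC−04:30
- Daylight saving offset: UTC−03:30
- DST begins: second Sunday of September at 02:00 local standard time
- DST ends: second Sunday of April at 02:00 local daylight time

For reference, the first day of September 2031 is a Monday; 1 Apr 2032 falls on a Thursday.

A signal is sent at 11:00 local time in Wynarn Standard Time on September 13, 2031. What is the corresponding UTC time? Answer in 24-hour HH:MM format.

15:30

1 September 2031 is a Monday, so the first Sunday is September 7 and the second is September 14.
1 April 2032 is a Thursday, so the first Sunday is April 4 and the second is April 11.
Daylight saving runs 14 September 2031 – 11 April 2032; September 13, 2031 is outside that window, so Wynarn Standard Time is on standard time at UTC−04:30.
11:00 local + 4h30m = 15:30 UTC.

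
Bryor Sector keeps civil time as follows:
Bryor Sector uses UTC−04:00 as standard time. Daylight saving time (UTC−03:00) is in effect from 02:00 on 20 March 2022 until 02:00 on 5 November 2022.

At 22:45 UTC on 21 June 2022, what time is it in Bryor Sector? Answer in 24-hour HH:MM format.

19:45

At the standard offset (UTC−04:00), 22:45 UTC − 4h = 18:45 Bryor Sector standard time.
The standard-time date in Bryor Sector, 21 June 2022, falls between 20 March and 5 November, so daylight saving is in effect and Bryor Sector is at UTC−03:00.
22:45 UTC − 3h = 19:45 local.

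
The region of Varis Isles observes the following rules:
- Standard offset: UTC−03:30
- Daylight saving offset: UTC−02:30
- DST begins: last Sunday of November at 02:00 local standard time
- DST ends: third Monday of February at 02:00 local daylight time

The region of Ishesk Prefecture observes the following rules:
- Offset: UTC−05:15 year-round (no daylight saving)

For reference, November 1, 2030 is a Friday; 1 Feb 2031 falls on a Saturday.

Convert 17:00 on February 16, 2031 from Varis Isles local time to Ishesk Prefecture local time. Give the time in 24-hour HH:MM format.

14:15

1 November 2030 is a Friday, so Sundays fall on 3, 10, 17, 24; the last is November 24.
1 February 2031 is a Saturday, so the first Monday is February 3 and the third is February 17.
Daylight saving runs 24 November 2030 – 17 February 2031; February 16, 2031 is inside that window, so Varis Isles is at UTC−02:30.
17:00 Varis Isles + 2h30m = 19:30 UTC.
Ishesk Prefecture stays on UTC−05:15 all year.
19:30 UTC − 5h15m = 14:15 Ishesk Prefecture.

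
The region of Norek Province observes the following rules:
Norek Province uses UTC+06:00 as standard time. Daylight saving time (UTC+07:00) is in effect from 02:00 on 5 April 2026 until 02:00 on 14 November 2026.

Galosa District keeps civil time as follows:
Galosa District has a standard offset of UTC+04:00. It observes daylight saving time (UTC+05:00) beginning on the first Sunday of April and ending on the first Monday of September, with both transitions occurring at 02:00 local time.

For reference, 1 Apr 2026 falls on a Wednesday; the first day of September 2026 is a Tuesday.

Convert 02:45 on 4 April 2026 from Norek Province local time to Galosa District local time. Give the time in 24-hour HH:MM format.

4 April 2026 does not fall between 5 April and 14 November, so daylight saving is not in effect and Norek Province is at UTC+06:00.
02:45 Norek Province − 6h = 20:45 UTC (rolling into the previous day, 3 April 2026).
1 April 2026 is a Wednesday, so the first Sunday is April 5.
1 September 2026 is a Tuesday, so the first Monday is September 7.
At the standard offset (UTC+04:00), 20:45 UTC + 4h = 00:45 Galosa District standard time (rolling into the next day, 4 April 2026).
Daylight saving runs 5 April – 7 September; the standard-time date in Galosa District, 4 April 2026, is outside that window, so Galosa District is on standard time at UTC+04:00.
20:45 UTC + 4h = 00:45 Galosa District (rolling into the next day, 4 April 2026).

00:45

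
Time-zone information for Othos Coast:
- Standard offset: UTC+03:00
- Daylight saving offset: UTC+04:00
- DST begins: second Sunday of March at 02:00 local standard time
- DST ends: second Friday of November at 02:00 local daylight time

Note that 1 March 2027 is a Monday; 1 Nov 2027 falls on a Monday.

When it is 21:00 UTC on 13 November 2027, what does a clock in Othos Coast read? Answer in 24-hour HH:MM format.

00:00

1 March 2027 is a Monday, so the first Sunday is March 7 and the second is March 14.
1 November 2027 is a Monday, so the first Friday is November 5 and the second is November 12.
At the standard offset (UTC+03:00), 21:00 UTC + 3h = 00:00 Othos Coast standard time (rolling into the next day, 14 November 2027).
Daylight saving runs 14 March – 12 November; the standard-time date in Othos Coast, 14 November 2027, is outside that window, so Othos Coast is on standard time at UTC+03:00.
21:00 UTC + 3h = 00:00 local (rolling into the next day, 14 November 2027).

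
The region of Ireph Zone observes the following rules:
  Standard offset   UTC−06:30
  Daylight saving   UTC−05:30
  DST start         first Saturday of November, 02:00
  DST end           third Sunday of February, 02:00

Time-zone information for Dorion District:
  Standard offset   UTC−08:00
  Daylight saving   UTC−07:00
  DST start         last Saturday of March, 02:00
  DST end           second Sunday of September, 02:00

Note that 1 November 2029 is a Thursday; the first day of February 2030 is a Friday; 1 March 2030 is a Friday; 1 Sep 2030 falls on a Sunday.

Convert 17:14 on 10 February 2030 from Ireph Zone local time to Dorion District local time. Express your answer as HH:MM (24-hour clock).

1 November 2029 is a Thursday, so the first Saturday is November 3.
1 February 2030 is a Friday, so the first Sunday is February 3 and the third is February 17.
Daylight saving runs 3 November 2029 – 17 February 2030; 10 February 2030 is inside that window, so Ireph Zone is at UTC−05:30.
17:14 Ireph Zone + 5h30m = 22:44 UTC.
1 March 2030 is a Friday, so Saturdays fall on 2, 9, 16, 23, 30; the last is March 30.
1 September 2030 is a Sunday, so the first Sunday is September 1 and the second is September 8.
At the standard offset (UTC−08:00), 22:44 UTC − 8h = 14:44 Dorion District standard time.
The standard-time date in Dorion District, 10 February 2030, does not fall between 30 March and 8 September, so daylight saving is not in effect and Dorion District is at UTC−08:00.
22:44 UTC − 8h = 14:44 Dorion District.

14:44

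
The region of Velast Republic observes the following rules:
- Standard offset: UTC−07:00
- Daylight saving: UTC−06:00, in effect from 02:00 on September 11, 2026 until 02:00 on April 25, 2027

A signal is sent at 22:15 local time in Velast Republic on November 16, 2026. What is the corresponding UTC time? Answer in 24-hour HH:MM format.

Daylight saving runs 11 September 2026 – 25 April 2027; November 16, 2026 is inside that window, so Velast Republic is at UTC−06:00.
22:15 local + 6h = 04:15 UTC (rolling into the next day, 17 November 2026).

04:15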